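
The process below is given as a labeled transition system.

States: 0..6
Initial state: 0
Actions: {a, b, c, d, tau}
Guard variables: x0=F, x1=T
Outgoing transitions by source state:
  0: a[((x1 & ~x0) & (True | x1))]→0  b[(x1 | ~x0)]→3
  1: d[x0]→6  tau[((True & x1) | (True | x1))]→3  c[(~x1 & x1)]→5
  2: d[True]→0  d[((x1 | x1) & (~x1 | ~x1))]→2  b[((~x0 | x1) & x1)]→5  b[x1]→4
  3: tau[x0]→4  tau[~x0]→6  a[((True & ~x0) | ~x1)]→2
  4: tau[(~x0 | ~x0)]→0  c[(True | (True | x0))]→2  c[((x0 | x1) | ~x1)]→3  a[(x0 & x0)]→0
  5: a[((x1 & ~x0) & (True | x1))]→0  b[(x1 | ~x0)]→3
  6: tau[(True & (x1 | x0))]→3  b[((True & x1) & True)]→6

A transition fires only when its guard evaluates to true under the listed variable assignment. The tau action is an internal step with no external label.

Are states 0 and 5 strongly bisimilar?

Answer: BISIMILAR

Trace:
Compute ~ classes (split until stable):
  P[0] = {{0,1,2,3,4,5,6}}
  P[1] = {{0,5},{1},{2},{3},{4},{6}}
stable after 2 split(s): 6 block(s)
0∈{0,5}, 5∈{0,5}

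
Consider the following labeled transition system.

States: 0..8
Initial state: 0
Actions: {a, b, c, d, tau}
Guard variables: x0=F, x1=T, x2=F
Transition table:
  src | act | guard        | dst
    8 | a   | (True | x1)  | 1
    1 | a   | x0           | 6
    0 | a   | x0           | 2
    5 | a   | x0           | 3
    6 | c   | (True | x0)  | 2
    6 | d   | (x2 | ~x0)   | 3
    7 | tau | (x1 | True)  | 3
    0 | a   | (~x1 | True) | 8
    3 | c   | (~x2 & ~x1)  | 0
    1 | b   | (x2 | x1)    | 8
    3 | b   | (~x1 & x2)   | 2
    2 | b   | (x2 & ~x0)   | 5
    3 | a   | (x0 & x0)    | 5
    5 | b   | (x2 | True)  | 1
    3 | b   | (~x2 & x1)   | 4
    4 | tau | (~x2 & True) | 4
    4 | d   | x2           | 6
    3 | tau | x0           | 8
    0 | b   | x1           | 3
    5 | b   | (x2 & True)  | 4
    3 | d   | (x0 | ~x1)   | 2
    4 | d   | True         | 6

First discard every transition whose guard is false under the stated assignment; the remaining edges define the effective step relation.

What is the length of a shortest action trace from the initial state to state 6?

Answer: 3

Working:
BFS to 6:
  depth 0: {0}
  depth 1: {3,8}
  depth 2: {1,4}
  depth 3: {6}
6 enters at depth 3; path b·b·d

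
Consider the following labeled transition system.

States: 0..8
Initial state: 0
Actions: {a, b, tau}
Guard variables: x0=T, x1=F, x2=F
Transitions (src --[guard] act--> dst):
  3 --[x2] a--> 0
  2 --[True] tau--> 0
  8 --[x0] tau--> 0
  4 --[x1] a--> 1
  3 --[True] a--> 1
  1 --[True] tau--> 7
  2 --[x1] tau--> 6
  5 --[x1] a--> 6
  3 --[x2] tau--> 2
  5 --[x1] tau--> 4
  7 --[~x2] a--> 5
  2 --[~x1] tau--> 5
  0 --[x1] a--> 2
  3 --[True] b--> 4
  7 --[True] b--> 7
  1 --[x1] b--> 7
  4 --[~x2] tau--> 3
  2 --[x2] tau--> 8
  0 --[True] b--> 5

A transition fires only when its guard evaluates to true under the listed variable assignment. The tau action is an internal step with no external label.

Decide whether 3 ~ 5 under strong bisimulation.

Answer: NOT BISIMILAR

Analysis:
Refine partition for ~:
  P[0] = {{0,1,2,3,4,5,6,7,8}}
  P[1] = {{0},{1,2,4,8},{3,7},{5,6}}
  P[2] = {{0},{1,4},{2},{3},{5,6},{7},{8}}
  P[3] = {{0},{1},{2},{3},{4},{5,6},{7},{8}}
8 equivalence class(es) (converged in 4)
3∈{3}, 5∈{5,6}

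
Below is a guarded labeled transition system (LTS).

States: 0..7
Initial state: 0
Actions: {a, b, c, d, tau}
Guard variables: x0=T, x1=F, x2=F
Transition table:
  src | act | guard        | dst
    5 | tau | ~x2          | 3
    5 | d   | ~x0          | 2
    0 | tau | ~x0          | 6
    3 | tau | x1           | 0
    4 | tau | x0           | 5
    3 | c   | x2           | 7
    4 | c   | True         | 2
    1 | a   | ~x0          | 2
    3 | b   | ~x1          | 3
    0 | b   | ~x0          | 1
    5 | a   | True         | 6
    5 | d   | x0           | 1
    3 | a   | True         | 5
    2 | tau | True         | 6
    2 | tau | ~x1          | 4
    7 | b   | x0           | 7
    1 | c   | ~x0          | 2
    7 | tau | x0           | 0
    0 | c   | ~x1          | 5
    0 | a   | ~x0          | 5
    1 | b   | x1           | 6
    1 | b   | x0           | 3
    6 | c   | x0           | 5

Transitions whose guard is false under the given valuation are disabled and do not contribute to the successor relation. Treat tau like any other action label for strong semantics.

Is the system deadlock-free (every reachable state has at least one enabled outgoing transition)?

Answer: DEADLOCK-FREE

Analysis:
Reachable = {0,1,3,5,6}
  0: c→5  [1 out]
  1: b→3  [1 out]
  3: a→5  b→3  [2 out]
  5: a→6  d→1  tau→3  [3 out]
  6: c→5  [1 out]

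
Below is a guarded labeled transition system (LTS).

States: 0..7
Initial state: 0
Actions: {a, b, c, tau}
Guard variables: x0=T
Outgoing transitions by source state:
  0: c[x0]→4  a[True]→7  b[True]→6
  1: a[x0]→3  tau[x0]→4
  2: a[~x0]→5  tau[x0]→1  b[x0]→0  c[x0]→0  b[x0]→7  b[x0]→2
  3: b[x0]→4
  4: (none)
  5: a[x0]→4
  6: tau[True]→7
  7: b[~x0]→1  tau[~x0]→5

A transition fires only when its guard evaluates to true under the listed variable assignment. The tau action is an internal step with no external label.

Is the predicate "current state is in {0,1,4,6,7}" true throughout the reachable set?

Allowed set {0,1,4,6,7}
R = {0,4,6,7}
  0: safe
  4: safe
  6: safe
  7: safe

Answer: INVARIANT HOLDS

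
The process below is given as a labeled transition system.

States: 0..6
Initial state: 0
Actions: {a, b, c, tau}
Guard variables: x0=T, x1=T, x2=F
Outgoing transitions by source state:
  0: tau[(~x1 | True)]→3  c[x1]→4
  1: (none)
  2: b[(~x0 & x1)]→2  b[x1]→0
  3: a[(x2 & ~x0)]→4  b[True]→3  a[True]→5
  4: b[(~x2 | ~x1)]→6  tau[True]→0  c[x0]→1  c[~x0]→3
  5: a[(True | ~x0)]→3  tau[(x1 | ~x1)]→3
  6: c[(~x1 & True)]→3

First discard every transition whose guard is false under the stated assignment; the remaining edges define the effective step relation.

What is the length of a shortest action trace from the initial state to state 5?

Layered search for 5:
  Layer 0: {0}
  Layer 1: {3,4}
  Layer 2: {1,5,6}
first hit 5 at d=2 via tau·a

Answer: 2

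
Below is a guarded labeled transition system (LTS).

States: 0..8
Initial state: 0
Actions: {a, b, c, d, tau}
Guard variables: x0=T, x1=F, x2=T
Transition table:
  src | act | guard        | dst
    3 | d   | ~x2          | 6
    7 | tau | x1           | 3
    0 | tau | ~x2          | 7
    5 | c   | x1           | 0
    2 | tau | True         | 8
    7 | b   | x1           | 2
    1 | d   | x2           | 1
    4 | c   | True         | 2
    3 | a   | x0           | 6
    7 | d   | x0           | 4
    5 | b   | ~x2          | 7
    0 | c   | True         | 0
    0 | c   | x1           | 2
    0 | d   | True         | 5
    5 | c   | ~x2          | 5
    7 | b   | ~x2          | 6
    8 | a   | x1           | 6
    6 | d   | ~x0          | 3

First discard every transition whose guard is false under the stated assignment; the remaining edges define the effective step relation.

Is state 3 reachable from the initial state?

7 transition(s) survive guard evaluation.
Layer 0: {0}
Layer 1: {5}  now seen {0,5}
Reachable = {0,5}

Answer: UNREACHABLE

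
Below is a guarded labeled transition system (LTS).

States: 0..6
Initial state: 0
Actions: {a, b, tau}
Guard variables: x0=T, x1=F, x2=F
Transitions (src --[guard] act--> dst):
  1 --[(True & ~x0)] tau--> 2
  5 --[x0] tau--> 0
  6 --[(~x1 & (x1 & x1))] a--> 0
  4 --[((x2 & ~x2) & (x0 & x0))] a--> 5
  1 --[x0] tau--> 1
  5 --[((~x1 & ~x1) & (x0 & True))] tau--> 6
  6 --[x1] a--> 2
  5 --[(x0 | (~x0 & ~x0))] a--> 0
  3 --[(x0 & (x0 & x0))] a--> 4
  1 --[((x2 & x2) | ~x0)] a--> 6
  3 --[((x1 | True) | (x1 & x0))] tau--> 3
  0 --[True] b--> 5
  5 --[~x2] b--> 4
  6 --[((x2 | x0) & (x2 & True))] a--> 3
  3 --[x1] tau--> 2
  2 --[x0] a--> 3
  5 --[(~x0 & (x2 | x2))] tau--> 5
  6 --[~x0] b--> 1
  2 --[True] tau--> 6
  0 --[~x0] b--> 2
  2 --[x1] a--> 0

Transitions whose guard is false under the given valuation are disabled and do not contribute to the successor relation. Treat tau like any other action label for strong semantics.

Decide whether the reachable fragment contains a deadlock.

R = {0,4,5,6}
  0: b→5  [deg 1]
  4: ∅  [no exit]
  5: a→0  b→4  tau→0  tau→6  [deg 4]
  6: ∅  [no exit]
Path to 4: b·b

Answer: DEADLOCK at state 4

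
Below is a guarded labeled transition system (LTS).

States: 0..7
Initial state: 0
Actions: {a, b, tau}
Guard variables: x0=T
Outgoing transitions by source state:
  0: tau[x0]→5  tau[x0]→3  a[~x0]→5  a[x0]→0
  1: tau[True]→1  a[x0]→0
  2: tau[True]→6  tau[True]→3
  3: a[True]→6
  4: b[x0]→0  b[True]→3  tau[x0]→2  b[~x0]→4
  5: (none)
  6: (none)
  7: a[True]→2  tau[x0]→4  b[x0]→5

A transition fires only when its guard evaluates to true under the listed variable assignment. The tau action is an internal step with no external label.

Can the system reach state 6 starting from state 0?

14 transition(s) survive guard evaluation.
depth 0: {0}
depth 1: {3,5}  total {0,3,5}
depth 2: {6}  total {0,3,5,6}
R = {0,3,5,6}
Path to 6: tau·a

Answer: REACHABLE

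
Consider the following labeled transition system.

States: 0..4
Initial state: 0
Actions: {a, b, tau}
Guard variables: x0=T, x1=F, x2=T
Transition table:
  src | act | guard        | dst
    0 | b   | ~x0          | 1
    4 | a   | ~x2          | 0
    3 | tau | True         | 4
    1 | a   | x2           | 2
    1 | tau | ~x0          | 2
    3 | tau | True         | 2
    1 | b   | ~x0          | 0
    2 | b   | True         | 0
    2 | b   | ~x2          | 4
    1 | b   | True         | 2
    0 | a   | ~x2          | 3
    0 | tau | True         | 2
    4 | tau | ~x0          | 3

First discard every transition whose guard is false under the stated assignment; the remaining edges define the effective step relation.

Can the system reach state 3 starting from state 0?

Guard filter leaves 6 enabled edge(s).
depth 0: {0}
depth 1: {2}  total {0,2}
Reachable = {0,2}

Answer: UNREACHABLE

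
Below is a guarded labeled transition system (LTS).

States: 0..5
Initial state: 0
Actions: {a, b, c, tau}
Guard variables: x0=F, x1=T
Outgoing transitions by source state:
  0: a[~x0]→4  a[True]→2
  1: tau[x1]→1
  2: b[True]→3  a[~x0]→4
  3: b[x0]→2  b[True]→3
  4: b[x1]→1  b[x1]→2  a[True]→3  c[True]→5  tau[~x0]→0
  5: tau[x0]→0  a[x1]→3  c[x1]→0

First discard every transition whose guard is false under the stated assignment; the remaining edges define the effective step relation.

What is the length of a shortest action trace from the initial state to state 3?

Answer: 2

Trace:
BFS to 3:
  depth 0: {0}
  depth 1: {2,4}
  depth 2: {1,3,5}
depth(3)=2, e.g. a·b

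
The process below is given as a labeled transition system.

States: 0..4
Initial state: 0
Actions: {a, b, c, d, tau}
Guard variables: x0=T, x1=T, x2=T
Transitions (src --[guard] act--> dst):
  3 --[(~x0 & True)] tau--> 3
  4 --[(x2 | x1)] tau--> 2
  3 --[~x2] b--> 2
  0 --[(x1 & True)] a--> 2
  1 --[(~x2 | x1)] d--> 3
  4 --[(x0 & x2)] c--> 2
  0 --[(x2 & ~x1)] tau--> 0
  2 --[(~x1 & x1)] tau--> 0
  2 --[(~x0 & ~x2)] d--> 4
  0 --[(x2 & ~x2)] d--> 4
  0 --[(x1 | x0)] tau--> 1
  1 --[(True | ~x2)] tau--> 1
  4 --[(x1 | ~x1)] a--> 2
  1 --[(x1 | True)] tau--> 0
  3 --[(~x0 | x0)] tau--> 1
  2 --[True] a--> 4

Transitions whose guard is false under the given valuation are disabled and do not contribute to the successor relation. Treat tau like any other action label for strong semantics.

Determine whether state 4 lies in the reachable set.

Guard filter leaves 10 enabled edge(s).
depth 0: {0}
depth 1: {1,2}  total {0,1,2}
depth 2: {3,4}  total {0,1,2,3,4}
Reach set: {0,1,2,3,4}
Path to 4: a·a

Answer: REACHABLE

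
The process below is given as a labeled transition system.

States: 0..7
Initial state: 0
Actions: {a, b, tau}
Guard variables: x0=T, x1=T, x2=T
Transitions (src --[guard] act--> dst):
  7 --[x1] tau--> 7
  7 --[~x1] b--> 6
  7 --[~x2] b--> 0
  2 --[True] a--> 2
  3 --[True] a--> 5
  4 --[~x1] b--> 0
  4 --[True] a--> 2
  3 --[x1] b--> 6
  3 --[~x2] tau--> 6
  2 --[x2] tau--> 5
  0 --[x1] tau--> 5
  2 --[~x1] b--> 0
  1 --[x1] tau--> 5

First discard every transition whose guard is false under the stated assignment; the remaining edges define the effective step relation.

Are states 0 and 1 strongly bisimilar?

Refine partition for ~:
  π0 = {{0,1,2,3,4,5,6,7}}
  π1 = {{0,1,7},{2},{3},{4},{5,6}}
  π2 = {{0,1},{2},{3},{4},{5,6},{7}}
stable after 3 split(s): 6 block(s)
0∈{0,1}, 1∈{0,1}

Answer: BISIMILAR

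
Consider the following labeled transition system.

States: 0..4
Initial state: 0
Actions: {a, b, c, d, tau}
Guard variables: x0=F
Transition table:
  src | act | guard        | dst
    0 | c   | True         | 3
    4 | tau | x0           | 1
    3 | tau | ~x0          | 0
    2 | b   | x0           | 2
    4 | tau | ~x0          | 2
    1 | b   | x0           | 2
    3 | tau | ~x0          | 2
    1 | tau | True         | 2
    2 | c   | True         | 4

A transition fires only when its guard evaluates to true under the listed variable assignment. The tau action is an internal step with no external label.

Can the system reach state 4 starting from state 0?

6 transition(s) survive guard evaluation.
L0 = {0}
L1 = {3}  now seen {0,3}
L2 = {2}  now seen {0,2,3}
L3 = {4}  now seen {0,2,3,4}
Reach set: {0,2,3,4}
Path to 4: c·tau·c

Answer: REACHABLE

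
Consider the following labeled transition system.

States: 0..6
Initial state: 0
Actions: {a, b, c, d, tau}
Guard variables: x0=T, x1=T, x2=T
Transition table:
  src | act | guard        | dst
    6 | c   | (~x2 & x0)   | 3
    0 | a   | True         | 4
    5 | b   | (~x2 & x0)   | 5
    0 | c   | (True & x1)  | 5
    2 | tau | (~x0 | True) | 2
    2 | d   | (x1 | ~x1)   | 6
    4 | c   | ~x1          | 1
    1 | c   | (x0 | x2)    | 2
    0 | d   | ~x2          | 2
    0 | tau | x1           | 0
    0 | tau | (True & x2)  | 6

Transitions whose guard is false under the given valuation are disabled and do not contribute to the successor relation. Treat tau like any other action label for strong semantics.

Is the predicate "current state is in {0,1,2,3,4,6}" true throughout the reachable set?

Answer: INVARIANT VIOLATED at state 5

Working:
Allowed set {0,1,2,3,4,6}
Reachable = {0,4,5,6}
  0: ok
  4: ok
  5: VIOLATES
  6: ok
counterexample path to 5: c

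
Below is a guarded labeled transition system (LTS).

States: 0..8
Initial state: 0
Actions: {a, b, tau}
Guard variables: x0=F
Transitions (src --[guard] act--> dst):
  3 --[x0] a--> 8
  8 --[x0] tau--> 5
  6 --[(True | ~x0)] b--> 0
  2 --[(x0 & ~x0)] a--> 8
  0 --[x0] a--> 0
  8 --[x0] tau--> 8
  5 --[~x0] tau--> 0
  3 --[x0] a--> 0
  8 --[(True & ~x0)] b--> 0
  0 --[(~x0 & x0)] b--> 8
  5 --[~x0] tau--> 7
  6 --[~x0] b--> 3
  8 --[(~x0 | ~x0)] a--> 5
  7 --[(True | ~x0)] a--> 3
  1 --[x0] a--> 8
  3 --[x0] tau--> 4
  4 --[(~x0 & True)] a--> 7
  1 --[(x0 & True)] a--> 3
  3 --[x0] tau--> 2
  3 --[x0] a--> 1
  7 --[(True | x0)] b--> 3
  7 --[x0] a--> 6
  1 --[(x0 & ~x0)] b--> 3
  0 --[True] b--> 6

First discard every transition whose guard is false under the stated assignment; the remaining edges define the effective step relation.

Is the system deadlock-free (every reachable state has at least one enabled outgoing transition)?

Answer: DEADLOCK at state 3

Working:
R = {0,3,6}
  0: b→6  [deg 1]
  3: ∅  [STUCK]
  6: b→0  b→3  [deg 2]
Path to 3: b·b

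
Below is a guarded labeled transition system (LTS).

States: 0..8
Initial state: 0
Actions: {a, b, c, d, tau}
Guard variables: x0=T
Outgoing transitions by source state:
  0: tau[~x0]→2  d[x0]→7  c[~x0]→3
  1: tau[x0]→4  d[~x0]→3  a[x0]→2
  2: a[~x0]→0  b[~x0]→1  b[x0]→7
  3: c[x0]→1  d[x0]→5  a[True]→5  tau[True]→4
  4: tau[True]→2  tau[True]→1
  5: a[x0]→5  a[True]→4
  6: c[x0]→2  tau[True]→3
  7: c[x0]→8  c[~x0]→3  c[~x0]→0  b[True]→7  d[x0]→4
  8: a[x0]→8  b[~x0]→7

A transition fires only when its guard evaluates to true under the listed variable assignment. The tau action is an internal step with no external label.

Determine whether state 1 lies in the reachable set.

After dropping false guards: 18 live edges.
depth 0: {0}
depth 1: {7}  cumulative {0,7}
depth 2: {4,8}  cumulative {0,4,7,8}
depth 3: {1,2}  cumulative {0,1,2,4,7,8}
R = {0,1,2,4,7,8}
trace reaching 1: d·d·tau

Answer: REACHABLE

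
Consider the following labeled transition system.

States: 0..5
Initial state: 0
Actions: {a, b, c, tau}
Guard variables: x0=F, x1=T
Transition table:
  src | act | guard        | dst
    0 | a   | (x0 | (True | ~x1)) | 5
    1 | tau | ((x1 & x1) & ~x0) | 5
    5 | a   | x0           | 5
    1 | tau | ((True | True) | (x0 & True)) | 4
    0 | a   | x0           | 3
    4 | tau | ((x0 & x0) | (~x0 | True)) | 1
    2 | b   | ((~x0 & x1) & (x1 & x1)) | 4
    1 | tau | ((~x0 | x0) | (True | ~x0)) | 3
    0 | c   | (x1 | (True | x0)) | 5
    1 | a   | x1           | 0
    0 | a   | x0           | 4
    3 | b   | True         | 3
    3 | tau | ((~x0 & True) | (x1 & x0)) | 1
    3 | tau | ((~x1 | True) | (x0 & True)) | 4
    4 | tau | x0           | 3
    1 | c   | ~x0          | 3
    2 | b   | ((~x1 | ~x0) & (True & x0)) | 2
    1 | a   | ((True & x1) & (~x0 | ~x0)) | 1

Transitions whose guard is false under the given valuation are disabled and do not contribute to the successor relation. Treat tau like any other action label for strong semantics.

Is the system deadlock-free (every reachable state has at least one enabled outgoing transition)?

R = {0,5}
  0: a→5  c→5  [deg 2]
  5: ∅  [STUCK]
witness 5: a

Answer: DEADLOCK at state 5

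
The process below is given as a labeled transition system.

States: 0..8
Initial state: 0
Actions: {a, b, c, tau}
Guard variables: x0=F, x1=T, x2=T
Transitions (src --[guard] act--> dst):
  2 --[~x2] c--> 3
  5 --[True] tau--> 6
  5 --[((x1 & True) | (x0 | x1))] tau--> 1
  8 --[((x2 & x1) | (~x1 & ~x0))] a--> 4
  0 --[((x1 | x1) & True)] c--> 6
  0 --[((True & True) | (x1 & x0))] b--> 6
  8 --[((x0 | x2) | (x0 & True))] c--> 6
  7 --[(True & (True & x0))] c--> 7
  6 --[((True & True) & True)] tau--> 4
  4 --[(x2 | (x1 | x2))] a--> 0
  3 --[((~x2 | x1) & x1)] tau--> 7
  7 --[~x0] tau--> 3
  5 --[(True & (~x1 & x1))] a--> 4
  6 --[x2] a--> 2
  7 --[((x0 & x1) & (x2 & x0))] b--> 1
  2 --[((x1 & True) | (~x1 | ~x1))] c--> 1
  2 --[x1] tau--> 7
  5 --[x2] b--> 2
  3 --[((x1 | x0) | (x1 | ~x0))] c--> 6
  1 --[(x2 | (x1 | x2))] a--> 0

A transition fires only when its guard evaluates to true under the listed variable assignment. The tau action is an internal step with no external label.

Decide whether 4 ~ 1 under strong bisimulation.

Bisimulation quotient by refinement:
  π0 = {{0,1,2,3,4,5,6,7,8}}
  π1 = {{0},{1,4},{2,3},{5},{6},{7},{8}}
  π2 = {{0},{1,4},{2},{3},{5},{6},{7},{8}}
Fixed point at round 3; 8 class(es).
[4]={1,4}  [1]={1,4}

Answer: BISIMILAR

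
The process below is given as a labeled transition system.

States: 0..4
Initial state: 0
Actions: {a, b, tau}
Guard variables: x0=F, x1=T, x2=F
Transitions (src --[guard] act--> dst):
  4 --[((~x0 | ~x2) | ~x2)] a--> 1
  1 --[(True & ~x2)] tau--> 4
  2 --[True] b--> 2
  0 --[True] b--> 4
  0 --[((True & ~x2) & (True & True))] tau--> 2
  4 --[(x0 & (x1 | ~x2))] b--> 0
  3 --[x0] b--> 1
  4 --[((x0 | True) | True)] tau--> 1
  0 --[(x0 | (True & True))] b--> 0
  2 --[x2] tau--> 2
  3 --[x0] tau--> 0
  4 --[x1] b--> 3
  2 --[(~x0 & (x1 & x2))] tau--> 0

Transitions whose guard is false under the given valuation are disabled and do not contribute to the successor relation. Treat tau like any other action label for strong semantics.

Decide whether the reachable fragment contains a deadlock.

Reach set: {0,1,2,3,4}
  0: b→0  b→4  tau→2  [deg 3]
  1: tau→4  [deg 1]
  2: b→2  [deg 1]
  3: ∅  [no exit]
  4: a→1  b→3  tau→1  [deg 3]
witness 3: b·b

Answer: DEADLOCK at state 3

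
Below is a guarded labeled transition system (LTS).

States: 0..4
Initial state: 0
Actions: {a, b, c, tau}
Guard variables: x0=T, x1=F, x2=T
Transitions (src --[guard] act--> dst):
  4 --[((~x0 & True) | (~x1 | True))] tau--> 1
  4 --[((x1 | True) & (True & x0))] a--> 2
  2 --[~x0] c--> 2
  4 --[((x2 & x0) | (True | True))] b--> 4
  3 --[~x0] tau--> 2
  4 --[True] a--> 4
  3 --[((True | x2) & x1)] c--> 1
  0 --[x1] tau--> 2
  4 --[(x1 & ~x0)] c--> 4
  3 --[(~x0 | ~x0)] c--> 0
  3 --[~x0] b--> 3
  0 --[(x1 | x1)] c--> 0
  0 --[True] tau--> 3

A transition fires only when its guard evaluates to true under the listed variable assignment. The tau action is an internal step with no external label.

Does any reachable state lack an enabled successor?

Reach set: {0,3}
  0: tau→3  [deg 1]
  3: ∅  [no exit]
witness 3: tau

Answer: DEADLOCK at state 3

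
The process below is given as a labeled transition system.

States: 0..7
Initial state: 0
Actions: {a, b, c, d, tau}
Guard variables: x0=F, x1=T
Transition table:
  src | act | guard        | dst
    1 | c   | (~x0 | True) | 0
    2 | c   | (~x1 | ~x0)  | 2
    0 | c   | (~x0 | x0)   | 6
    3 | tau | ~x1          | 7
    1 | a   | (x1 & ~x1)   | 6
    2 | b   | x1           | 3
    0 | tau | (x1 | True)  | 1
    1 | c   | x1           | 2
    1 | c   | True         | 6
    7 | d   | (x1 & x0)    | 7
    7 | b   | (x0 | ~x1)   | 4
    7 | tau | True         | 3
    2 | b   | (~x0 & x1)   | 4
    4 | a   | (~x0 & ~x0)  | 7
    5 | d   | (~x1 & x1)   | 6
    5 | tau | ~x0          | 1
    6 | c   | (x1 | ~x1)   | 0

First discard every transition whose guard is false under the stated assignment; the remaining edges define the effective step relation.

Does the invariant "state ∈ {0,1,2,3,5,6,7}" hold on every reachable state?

Safe = {0,1,2,3,5,6,7}
R = {0,1,2,3,4,6,7}
  0: ✓
  1: ✓
  2: ✓
  3: ✓
  4: outside
  6: ✓
  7: ✓
witness against invariant: tau·c·b → 4

Answer: INVARIANT VIOLATED at state 4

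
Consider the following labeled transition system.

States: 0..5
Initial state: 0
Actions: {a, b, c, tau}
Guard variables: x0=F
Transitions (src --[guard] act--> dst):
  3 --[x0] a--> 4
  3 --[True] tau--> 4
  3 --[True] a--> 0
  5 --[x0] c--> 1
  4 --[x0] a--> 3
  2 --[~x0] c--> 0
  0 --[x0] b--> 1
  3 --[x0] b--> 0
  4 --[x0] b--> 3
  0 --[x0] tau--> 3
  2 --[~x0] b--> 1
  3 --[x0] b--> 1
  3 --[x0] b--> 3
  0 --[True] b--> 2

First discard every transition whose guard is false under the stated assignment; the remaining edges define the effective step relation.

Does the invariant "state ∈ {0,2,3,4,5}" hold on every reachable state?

Inv-set: {0,2,3,4,5}
Reach set: {0,1,2}
  0: ✓
  1: outside
  2: ✓
reach 1 via b·b — violates

Answer: INVARIANT VIOLATED at state 1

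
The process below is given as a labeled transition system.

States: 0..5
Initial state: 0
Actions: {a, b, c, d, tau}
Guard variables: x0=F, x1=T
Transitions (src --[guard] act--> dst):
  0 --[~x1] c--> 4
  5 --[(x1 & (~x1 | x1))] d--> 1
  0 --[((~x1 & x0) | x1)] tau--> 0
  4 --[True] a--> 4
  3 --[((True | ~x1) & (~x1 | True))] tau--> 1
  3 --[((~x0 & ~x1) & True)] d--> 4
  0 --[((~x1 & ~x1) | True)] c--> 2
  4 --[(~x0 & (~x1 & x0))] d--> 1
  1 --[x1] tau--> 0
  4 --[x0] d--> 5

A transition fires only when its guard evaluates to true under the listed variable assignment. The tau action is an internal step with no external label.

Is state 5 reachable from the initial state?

Answer: UNREACHABLE

Analysis:
6 transition(s) survive guard evaluation.
L0 = {0}
L1 = {2}  now seen {0,2}
R = {0,2}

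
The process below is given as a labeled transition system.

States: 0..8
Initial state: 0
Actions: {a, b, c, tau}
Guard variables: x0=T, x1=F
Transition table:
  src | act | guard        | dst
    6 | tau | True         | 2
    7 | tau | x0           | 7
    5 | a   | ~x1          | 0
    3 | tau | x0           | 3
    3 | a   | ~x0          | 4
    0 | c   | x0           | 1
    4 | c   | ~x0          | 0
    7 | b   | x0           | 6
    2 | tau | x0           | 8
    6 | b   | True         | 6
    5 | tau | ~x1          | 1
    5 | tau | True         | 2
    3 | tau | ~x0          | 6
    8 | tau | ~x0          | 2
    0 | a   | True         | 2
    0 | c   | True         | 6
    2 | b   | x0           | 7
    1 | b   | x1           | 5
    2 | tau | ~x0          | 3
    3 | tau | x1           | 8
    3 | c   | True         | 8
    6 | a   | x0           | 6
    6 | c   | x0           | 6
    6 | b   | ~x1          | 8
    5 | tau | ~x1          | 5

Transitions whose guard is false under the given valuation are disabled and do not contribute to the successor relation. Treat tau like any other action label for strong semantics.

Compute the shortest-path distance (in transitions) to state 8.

Answer: 2

Analysis:
Breadth-first toward 8:
  depth 0: {0}
  depth 1: {1,2,6}
  depth 2: {7,8}
depth(8)=2, e.g. a·tau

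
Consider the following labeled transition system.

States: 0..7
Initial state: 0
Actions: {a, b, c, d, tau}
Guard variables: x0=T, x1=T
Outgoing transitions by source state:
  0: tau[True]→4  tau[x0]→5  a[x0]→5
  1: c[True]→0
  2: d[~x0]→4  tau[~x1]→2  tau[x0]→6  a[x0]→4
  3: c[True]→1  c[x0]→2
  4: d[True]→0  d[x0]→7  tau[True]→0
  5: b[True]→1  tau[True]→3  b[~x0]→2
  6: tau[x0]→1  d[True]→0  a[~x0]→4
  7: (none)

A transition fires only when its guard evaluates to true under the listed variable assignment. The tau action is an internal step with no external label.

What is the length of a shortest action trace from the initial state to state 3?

Answer: 2

Working:
Layered search for 3:
  depth 0: {0}
  depth 1: {4,5}
  depth 2: {1,3,7}
depth(3)=2, e.g. a·tau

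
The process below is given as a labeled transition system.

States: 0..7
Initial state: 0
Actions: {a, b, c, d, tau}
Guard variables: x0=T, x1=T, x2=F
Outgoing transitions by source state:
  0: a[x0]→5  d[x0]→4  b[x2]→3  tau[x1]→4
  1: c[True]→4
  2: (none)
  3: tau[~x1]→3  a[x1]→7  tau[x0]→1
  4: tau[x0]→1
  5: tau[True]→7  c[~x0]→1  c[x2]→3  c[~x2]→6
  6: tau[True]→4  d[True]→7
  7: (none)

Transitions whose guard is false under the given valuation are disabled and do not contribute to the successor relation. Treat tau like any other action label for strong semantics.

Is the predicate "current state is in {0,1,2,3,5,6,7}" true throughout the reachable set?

Answer: INVARIANT VIOLATED at state 4

Trace:
Allowed set {0,1,2,3,5,6,7}
R = {0,1,4,5,6,7}
  0: ok
  1: ok
  4: VIOLATES
  5: ok
  6: ok
  7: ok
witness against invariant: d → 4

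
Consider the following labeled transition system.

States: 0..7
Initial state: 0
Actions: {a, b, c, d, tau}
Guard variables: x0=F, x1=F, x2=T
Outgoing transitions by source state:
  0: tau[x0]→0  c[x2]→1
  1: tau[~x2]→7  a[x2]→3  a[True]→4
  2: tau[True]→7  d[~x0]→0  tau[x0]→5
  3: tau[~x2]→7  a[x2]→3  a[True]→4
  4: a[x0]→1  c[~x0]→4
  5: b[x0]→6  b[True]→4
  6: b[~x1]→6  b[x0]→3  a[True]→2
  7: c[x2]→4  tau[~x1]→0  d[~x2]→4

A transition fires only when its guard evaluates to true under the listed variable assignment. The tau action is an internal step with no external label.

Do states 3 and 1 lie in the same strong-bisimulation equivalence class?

Answer: BISIMILAR

Analysis:
Compute ~ classes (split until stable):
  round 0: {{0,1,2,3,4,5,6,7}}
  round 1: {{0,4},{1,3},{2},{5},{6},{7}}
  round 2: {{0},{1,3},{2},{4},{5},{6},{7}}
stable after 3 split(s): 7 block(s)
3∈{1,3}, 1∈{1,3}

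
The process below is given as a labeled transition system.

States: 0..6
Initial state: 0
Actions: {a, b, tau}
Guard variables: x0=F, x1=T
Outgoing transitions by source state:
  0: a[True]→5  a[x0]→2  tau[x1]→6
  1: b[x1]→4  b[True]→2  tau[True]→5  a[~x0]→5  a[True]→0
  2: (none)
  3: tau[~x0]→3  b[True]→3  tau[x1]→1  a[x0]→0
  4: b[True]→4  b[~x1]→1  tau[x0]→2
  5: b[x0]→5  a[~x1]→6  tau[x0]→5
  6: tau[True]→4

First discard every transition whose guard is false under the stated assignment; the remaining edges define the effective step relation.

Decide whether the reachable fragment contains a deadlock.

Answer: DEADLOCK at state 5

Trace:
Reachable = {0,4,5,6}
  0: a→5  tau→6  [2 out]
  4: b→4  [1 out]
  5: ∅  [no exit]
  6: tau→4  [1 out]
trace reaching 5: a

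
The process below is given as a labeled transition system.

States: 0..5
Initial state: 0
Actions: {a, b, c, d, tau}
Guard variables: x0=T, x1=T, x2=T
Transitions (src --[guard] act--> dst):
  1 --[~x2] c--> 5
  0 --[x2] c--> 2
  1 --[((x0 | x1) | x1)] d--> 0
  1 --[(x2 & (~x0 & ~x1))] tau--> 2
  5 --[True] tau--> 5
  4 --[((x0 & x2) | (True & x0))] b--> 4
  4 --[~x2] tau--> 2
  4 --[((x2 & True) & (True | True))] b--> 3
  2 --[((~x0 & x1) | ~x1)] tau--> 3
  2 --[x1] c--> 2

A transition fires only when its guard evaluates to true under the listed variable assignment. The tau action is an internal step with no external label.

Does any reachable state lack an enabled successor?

Answer: DEADLOCK-FREE

Trace:
Reachable = {0,2}
  0: c→2  [1 out]
  2: c→2  [1 out]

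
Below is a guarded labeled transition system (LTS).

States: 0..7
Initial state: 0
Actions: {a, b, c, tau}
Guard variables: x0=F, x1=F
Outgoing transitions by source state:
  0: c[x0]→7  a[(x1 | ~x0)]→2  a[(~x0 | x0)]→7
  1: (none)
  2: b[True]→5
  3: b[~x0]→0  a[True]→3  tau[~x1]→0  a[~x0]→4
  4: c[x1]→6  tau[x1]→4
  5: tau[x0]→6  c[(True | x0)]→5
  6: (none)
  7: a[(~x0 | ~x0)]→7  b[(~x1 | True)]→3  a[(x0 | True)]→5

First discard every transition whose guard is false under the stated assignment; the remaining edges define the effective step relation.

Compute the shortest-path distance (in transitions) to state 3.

Answer: 2

Working:
BFS to 3:
  Layer 0: {0}
  Layer 1: {2,7}
  Layer 2: {3,5}
depth(3)=2, e.g. a·b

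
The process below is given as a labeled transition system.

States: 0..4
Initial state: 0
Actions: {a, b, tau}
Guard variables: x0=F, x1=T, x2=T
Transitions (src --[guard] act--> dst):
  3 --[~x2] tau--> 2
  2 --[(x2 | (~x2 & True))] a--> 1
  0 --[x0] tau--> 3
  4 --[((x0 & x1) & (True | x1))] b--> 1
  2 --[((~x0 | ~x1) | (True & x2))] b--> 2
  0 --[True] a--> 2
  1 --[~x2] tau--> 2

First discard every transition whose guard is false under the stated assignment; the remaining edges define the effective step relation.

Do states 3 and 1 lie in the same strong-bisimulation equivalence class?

Compute ~ classes (split until stable):
  round 0: {{0,1,2,3,4}}
  round 1: {{0},{1,3,4},{2}}
Fixed point at round 2; 3 class(es).
3∈{1,3,4}, 1∈{1,3,4}

Answer: BISIMILAR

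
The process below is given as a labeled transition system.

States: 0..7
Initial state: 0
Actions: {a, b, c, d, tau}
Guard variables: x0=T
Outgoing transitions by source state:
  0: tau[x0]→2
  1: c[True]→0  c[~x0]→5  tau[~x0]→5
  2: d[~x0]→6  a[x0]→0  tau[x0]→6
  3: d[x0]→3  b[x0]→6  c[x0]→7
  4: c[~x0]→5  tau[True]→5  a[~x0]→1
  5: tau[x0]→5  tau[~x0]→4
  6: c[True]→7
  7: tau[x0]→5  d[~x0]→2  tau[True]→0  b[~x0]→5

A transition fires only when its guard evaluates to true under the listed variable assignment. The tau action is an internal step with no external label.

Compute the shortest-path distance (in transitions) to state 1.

Answer: UNREACHABLE

Working:
Breadth-first toward 1:
  Layer 0: {0}
  Layer 1: {2}
  Layer 2: {6}
  Layer 3: {7}
  Layer 4: {5}
1 never appears.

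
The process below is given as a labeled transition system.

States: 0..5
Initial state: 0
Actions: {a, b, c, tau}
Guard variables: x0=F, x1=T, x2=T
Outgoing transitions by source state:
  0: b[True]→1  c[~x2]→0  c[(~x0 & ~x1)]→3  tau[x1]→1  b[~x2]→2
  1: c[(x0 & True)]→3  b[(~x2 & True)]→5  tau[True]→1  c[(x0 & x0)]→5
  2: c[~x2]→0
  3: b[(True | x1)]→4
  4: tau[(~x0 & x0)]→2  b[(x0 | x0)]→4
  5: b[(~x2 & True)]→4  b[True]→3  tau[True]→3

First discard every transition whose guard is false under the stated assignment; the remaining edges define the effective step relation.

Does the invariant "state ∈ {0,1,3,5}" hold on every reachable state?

Answer: INVARIANT HOLDS

Analysis:
Allowed set {0,1,3,5}
Reachable = {0,1}
  0: safe
  1: safe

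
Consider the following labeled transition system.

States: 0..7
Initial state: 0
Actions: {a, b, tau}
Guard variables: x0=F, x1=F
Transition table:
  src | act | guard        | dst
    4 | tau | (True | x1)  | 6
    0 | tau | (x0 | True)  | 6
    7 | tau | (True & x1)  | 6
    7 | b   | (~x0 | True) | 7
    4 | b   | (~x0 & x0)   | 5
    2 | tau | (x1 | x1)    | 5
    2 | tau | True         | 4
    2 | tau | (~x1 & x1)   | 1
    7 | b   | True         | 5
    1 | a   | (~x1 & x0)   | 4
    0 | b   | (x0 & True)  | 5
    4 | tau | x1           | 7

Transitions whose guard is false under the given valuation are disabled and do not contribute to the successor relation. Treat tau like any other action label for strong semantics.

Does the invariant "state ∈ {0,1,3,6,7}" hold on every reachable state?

Inv-set: {0,1,3,6,7}
Reachable = {0,6}
  0: ok
  6: ok

Answer: INVARIANT HOLDS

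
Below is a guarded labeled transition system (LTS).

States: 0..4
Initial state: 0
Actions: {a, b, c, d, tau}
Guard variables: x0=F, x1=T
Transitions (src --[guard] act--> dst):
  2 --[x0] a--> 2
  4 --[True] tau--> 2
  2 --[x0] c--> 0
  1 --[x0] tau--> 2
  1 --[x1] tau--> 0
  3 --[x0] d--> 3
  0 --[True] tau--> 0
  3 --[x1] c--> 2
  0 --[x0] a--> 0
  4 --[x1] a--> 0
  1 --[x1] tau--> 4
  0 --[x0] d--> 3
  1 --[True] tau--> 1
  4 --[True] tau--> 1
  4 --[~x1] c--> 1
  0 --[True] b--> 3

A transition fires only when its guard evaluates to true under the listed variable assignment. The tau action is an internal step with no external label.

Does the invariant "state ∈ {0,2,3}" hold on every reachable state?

Answer: INVARIANT HOLDS

Working:
Inv-set: {0,2,3}
Reach set: {0,2,3}
  0: ok
  2: ok
  3: ok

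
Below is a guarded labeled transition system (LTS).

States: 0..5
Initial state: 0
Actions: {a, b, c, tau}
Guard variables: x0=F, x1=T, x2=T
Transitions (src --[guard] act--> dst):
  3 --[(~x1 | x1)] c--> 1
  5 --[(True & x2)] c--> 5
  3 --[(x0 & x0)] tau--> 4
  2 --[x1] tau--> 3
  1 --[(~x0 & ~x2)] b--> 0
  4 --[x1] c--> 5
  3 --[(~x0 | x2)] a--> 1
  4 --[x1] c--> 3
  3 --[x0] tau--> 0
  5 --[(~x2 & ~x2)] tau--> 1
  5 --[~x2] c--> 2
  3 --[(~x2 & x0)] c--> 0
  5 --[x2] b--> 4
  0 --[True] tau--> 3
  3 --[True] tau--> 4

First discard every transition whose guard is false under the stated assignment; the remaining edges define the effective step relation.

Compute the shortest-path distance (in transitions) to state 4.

Answer: 2

Working:
Layered search for 4:
  Layer 0: {0}
  Layer 1: {3}
  Layer 2: {1,4}
depth(4)=2, e.g. tau·tau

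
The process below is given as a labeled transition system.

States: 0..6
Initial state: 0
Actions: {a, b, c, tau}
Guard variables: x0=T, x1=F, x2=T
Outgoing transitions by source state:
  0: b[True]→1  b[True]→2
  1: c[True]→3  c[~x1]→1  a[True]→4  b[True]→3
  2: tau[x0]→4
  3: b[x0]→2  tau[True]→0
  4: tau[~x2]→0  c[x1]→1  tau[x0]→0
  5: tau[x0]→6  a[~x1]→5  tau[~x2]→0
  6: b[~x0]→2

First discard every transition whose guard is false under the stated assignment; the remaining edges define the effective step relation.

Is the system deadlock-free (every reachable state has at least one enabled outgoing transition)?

R = {0,1,2,3,4}
  0: b→1  b→2  [2 exit(s)]
  1: a→4  b→3  c→1  c→3  [4 exit(s)]
  2: tau→4  [1 exit(s)]
  3: b→2  tau→0  [2 exit(s)]
  4: tau→0  [1 exit(s)]

Answer: DEADLOCK-FREE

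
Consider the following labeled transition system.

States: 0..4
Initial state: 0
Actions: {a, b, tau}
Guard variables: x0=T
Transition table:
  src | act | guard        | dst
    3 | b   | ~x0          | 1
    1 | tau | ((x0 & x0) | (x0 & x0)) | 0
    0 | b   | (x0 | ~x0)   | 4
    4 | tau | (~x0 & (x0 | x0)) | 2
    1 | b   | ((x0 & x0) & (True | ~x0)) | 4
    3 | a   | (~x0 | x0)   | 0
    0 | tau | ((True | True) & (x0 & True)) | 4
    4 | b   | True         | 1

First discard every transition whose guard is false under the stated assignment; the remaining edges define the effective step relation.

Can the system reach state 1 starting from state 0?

After dropping false guards: 6 live edges.
L0 = {0}
L1 = {4}  total {0,4}
L2 = {1}  total {0,1,4}
R = {0,1,4}
witness 1: b·b

Answer: REACHABLE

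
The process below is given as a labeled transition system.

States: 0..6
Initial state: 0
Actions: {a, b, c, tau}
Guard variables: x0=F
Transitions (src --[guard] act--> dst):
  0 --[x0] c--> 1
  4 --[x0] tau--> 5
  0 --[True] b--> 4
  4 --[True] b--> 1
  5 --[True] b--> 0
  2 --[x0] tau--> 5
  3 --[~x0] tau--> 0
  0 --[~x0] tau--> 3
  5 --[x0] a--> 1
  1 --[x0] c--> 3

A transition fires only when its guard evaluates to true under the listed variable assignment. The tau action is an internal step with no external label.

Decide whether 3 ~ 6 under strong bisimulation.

Answer: NOT BISIMILAR

Trace:
Refine partition for ~:
  P[0] = {{0,1,2,3,4,5,6}}
  P[1] = {{0},{1,2,6},{3},{4,5}}
  P[2] = {{0},{1,2,6},{3},{4},{5}}
stable after 3 split(s): 5 block(s)
class of 3: {3}; class of 6: {1,2,6}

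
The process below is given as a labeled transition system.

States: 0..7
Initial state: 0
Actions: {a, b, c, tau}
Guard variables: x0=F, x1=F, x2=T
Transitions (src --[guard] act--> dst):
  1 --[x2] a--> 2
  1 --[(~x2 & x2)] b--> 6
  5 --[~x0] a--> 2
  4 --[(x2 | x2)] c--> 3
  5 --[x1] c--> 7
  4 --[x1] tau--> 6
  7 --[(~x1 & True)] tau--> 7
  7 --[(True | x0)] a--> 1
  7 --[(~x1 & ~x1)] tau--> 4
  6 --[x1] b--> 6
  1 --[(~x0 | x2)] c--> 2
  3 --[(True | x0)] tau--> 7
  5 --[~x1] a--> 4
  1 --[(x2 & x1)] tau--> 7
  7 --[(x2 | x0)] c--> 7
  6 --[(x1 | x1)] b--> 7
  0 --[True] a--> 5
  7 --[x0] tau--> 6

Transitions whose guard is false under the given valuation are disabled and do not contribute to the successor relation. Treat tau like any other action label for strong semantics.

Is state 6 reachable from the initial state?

11 transition(s) survive guard evaluation.
Layer 0: {0}
Layer 1: {5}  now seen {0,5}
Layer 2: {2,4}  now seen {0,2,4,5}
Layer 3: {3}  now seen {0,2,3,4,5}
Layer 4: {7}  now seen {0,2,3,4,5,7}
Layer 5: {1}  now seen {0,1,2,3,4,5,7}
Reach set: {0,1,2,3,4,5,7}

Answer: UNREACHABLE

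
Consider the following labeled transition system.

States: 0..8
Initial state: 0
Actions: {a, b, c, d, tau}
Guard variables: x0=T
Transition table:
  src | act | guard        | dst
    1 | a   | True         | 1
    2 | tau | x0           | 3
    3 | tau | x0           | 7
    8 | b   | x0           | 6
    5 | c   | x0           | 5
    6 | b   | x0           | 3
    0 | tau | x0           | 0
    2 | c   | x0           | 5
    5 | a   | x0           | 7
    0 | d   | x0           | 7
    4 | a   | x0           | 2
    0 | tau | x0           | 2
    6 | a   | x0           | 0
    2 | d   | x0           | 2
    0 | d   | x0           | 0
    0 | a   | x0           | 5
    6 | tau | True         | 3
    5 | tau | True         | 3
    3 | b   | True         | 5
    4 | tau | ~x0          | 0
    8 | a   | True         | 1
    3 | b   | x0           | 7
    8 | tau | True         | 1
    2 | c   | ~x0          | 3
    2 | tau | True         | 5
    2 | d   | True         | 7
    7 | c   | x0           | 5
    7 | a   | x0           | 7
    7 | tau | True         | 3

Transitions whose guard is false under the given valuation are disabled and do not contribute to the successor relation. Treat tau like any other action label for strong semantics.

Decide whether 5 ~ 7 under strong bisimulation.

Refine partition for ~:
  round 0: {{0,1,2,3,4,5,6,7,8}}
  round 1: {{0},{1,4},{2},{3},{5,7},{6,8}}
  round 2: {{0},{1},{2},{3},{4},{5,7},{6},{8}}
Fixed point at round 3; 8 class(es).
class of 5: {5,7}; class of 7: {5,7}

Answer: BISIMILAR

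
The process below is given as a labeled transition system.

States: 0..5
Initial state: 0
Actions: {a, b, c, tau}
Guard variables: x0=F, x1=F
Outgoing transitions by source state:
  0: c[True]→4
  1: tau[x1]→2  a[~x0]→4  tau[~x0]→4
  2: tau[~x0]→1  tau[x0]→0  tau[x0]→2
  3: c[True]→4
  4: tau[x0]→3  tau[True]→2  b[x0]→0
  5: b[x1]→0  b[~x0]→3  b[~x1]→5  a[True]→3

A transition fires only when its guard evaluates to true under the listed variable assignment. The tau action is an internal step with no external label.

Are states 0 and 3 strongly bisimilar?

Compute ~ classes (split until stable):
  π0 = {{0,1,2,3,4,5}}
  π1 = {{0,3},{1},{2,4},{5}}
  π2 = {{0,3},{1},{2},{4},{5}}
5 equivalence class(es) (converged in 3)
[0]={0,3}  [3]={0,3}

Answer: BISIMILAR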